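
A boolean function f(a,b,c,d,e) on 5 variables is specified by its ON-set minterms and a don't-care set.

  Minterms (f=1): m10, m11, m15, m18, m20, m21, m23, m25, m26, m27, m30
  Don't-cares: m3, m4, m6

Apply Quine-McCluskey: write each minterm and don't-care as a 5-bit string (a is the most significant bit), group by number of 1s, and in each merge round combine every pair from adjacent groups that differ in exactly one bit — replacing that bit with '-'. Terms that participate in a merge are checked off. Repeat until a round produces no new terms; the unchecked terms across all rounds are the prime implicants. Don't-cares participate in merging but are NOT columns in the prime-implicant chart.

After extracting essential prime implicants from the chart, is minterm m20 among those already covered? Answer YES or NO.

Round 0: 00011✓ 00100✓ 00110✓ 01010✓ 01011✓ 01111✓ 10010✓ 10100✓ 10101✓ 10111✓ 11001✓ 11010✓ 11011✓ 11110✓
Round 1: -0100 -1010✓ -1011✓ 0-011 001-0 01-11 0101-✓ 1-010 101-1 1010- 11-10 110-1 1101-✓
Round 2: -101-
PIs = {-0100, -101-, 0-011, 001-0, 01-11, 1-010, 101-1, 1010-, 11-10, 110-1}
Coverage chart:
  m10: -101- ←essential
  m11: -101-,0-011,01-11
  m15: 01-11 ←essential
  m18: 1-010 ←essential
  m20: -0100,1010-
  m21: 101-1,1010-
  m23: 101-1 ←essential
  m25: 110-1 ←essential
  m26: -101-,1-010,11-10
  m27: -101-,110-1
  m30: 11-10 ←essential
Essential: -101-, 01-11, 1-010, 101-1, 11-10, 110-1

NO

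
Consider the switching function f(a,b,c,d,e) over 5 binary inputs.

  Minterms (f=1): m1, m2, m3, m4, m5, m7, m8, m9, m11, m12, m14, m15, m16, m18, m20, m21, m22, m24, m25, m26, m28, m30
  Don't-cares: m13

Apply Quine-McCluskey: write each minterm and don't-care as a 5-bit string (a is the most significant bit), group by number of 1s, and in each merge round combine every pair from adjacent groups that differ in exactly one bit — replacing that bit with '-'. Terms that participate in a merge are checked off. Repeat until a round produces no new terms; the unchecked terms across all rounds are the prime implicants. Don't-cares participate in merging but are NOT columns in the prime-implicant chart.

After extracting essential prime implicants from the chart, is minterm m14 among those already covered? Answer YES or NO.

[col 0] 00001*, 00010*, 00011*, 00100*, 00101*, 00111*, 01000*, 01001*, 01011*, 01100*, 01101*, 01110*, 01111*, 10000*, 10010*, 10100*, 10101*, 10110*, 11000*, 11001*, 11010*, 11100*, 11110*
[col 1] -0010, -0100*, -0101*, -1000*, -1001*, -1100*, -1110*, 0-001*, 0-011*, 0-100*, 0-101*, 0-111*, 00-01*, 00-11*, 000-1*, 0001-, 001-1*, 0010-*, 01-00*, 01-01*, 01-11*, 010-1*, 0100-*, 011-0*, 011-1*, 0110-*, 0111-*, 1-000*, 1-010*, 1-100*, 1-110*, 10-00*, 10-10*, 100-0*, 101-0*, 1010-*, 11-00*, 11-10*, 110-0*, 1100-*, 111-0*
[col 2] --100, -010-, -1-00, -100-, -11-0, 0--01*, 0--11*, 0-0-1*, 0-1-1*, 0-10-, 00--1*, 01--1*, 01-0-, 011--, 1--00*, 1--10*, 1-0-0*, 1-1-0*, 10--0*, 11--0*
[col 3] 0---1, 1---0
Prime implicants: --100, -0010, -010-, -1-00, -100-, -11-0, 0---1, 0-10-, 0001-, 01-0-, 011--, 1---0
PI chart (minterm → PIs covering it):
  1 | 0---1  (sole → essential)
  2 | -0010,0001-
  3 | 0---1,0001-
  4 | --100,-010-,0-10-
  5 | -010-,0---1,0-10-
  7 | 0---1  (sole → essential)
  8 | -1-00,-100-,01-0-
  9 | -100-,0---1,01-0-
  11 | 0---1  (sole → essential)
  12 | --100,-1-00,-11-0,0-10-,01-0-,011--
  14 | -11-0,011--
  15 | 0---1,011--
  16 | 1---0  (sole → essential)
  18 | -0010,1---0
  20 | --100,-010-,1---0
  21 | -010-  (sole → essential)
  22 | 1---0  (sole → essential)
  24 | -1-00,-100-,1---0
  25 | -100-  (sole → essential)
  26 | 1---0  (sole → essential)
  28 | --100,-1-00,-11-0,1---0
  30 | -11-0,1---0
Essential prime implicants: -010-, -100-, 0---1, 1---0

NO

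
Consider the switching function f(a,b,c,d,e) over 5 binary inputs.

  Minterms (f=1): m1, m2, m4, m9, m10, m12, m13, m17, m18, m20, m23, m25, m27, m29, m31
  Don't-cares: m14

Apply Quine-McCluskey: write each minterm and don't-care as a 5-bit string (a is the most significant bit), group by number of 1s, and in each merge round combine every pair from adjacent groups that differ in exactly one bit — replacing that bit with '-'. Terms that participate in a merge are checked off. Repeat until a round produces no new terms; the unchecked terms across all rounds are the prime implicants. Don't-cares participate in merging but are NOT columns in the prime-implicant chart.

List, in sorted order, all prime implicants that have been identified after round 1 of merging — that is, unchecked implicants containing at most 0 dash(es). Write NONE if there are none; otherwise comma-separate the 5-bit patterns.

size-2^0 implicants → 00001(✓)  00010(✓)  00100(✓)  01001(✓)  01010(✓)  01100(✓)  01101(✓)  01110(✓)  10001(✓)  10010(✓)  10100(✓)  10111(✓)  11001(✓)  11011(✓)  11101(✓)  11111(✓)
size-2^1 implicants → -0001(✓)  -0010  -0100  -1001(✓)  -1101(✓)  0-001(✓)  0-010  0-100  01-01(✓)  01-10  011-0  0110-  1-001(✓)  1-111  11-01(✓)  11-11(✓)  110-1(✓)  111-1(✓)
size-2^2 implicants → --001  -1-01  11--1
Unchecked terms (primes): --001, -0010, -0100, -1-01, 0-010, 0-100, 01-10, 011-0, 0110-, 1-111, 11--1

NONE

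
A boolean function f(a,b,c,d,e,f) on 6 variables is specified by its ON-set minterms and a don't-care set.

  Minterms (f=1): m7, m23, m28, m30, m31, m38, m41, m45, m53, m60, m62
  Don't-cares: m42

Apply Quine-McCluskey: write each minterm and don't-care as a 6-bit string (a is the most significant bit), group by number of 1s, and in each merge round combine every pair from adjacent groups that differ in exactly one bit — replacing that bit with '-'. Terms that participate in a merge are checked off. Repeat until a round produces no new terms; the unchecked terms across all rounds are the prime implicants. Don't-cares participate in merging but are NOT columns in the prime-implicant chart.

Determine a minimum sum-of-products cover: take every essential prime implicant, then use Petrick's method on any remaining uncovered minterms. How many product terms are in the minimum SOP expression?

6

[col 0] 000111*, 010111*, 011100*, 011110*, 011111*, 100110, 101001*, 101010, 101101*, 110101, 111100*, 111110*
[col 1] -11100*, -11110*, 0-0111, 01-111, 0111-0*, 01111-, 101-01, 1111-0*
[col 2] -111-0
Prime implicants: -111-0, 0-0111, 01-111, 01111-, 100110, 101-01, 101010, 110101
PI chart (minterm → PIs covering it):
  7 | 0-0111  (sole → essential)
  23 | 0-0111,01-111
  28 | -111-0  (sole → essential)
  30 | -111-0,01111-
  31 | 01-111,01111-
  38 | 100110  (sole → essential)
  41 | 101-01  (sole → essential)
  45 | 101-01  (sole → essential)
  53 | 110101  (sole → essential)
  60 | -111-0  (sole → essential)
  62 | -111-0  (sole → essential)
Essential prime implicants: -111-0, 0-0111, 100110, 101-01, 110101
Petrick residual → 01-111
Minimum SOP uses 6 PIs: bcdf' + a'c'def + a'bdef + ab'c'def' + ab'ce'f + abc'de'f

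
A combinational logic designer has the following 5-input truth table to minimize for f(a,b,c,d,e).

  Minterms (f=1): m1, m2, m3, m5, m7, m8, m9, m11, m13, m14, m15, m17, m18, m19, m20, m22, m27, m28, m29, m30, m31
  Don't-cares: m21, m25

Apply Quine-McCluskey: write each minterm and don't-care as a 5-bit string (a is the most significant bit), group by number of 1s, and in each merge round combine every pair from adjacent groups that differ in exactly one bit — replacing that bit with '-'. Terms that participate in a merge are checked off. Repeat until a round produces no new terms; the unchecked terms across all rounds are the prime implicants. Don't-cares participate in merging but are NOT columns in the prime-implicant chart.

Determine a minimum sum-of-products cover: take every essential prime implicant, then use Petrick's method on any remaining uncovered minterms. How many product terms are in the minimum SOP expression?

7

[col 0] 00001*, 00010*, 00011*, 00101*, 00111*, 01000*, 01001*, 01011*, 01101*, 01110*, 01111*, 10001*, 10010*, 10011*, 10100*, 10101*, 10110*, 11001*, 11011*, 11100*, 11101*, 11110*, 11111*
[col 1] -0001*, -0010*, -0011*, -0101*, -1001*, -1011*, -1101*, -1110*, -1111*, 0-001*, 0-011*, 0-101*, 0-111*, 00-01*, 00-11*, 000-1*, 0001-*, 001-1*, 01-01*, 01-11*, 010-1*, 0100-, 011-1*, 0111-*, 1-001*, 1-011*, 1-100*, 1-101*, 1-110*, 10-01*, 10-10, 100-1*, 1001-*, 101-0*, 1010-*, 11-01*, 11-11*, 110-1*, 111-0*, 111-1*, 1110-*, 1111-*
[col 2] --001*, --011*, --101*, -0-01*, -00-1*, -001-, -1-01*, -1-11*, -10-1*, -11-1*, -111-, 0--01*, 0--11*, 0-0-1*, 0-1-1*, 00--1*, 01--1*, 1--01*, 1-0-1*, 1-1-0, 1-10-, 11--1*, 111--
[col 3] ---01, --0-1, -1--1, 0---1
Prime implicants: ---01, --0-1, -001-, -1--1, -111-, 0---1, 0100-, 1-1-0, 1-10-, 10-10, 111--
PI chart (minterm → PIs covering it):
  1 | ---01,--0-1,0---1
  2 | -001-  (sole → essential)
  3 | --0-1,-001-,0---1
  5 | ---01,0---1
  7 | 0---1  (sole → essential)
  8 | 0100-  (sole → essential)
  9 | ---01,--0-1,-1--1,0---1,0100-
  11 | --0-1,-1--1,0---1
  13 | ---01,-1--1,0---1
  14 | -111-  (sole → essential)
  15 | -1--1,-111-,0---1
  17 | ---01,--0-1
  18 | -001-,10-10
  19 | --0-1,-001-
  20 | 1-1-0,1-10-
  22 | 1-1-0,10-10
  27 | --0-1,-1--1
  28 | 1-1-0,1-10-,111--
  29 | ---01,-1--1,1-10-,111--
  30 | -111-,1-1-0,111--
  31 | -1--1,-111-,111--
Essential prime implicants: -001-, -111-, 0---1, 0100-
Petrick residual → ---01, --0-1, 1-1-0
Minimum SOP uses 7 PIs: d'e + c'e + b'c'd + bcd + a'e + a'bc'd' + ace'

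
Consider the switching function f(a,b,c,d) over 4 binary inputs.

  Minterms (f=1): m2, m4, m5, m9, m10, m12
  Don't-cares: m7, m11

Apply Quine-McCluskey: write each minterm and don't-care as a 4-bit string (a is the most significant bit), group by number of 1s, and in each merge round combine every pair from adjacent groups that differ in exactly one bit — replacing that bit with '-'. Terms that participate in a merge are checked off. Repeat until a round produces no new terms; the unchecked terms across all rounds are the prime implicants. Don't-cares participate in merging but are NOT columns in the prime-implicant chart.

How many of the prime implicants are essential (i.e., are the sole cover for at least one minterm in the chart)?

3

[col 0] 0010*, 0100*, 0101*, 0111*, 1001*, 1010*, 1011*, 1100*
[col 1] -010, -100, 01-1, 010-, 10-1, 101-
Prime implicants: -010, -100, 01-1, 010-, 10-1, 101-
PI chart (minterm → PIs covering it):
  2 | -010  (sole → essential)
  4 | -100,010-
  5 | 01-1,010-
  9 | 10-1  (sole → essential)
  10 | -010,101-
  12 | -100  (sole → essential)
Essential prime implicants: -010, -100, 10-1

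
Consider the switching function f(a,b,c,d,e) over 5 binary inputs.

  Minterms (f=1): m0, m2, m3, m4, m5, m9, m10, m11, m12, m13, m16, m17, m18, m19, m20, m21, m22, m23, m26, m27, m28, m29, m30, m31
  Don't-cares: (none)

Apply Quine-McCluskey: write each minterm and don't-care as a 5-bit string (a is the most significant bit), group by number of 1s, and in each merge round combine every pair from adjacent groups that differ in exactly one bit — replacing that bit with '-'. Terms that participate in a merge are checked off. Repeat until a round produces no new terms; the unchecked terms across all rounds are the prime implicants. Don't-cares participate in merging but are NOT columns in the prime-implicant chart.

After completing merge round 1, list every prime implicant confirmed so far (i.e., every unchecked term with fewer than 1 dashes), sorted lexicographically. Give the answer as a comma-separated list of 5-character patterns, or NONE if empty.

[col 0] 00000*, 00010*, 00011*, 00100*, 00101*, 01001*, 01010*, 01011*, 01100*, 01101*, 10000*, 10001*, 10010*, 10011*, 10100*, 10101*, 10110*, 10111*, 11010*, 11011*, 11100*, 11101*, 11110*, 11111*
[col 1] -0000*, -0010*, -0011*, -0100*, -0101*, -1010*, -1011*, -1100*, -1101*, 0-010*, 0-011*, 0-100*, 0-101*, 00-00*, 000-0*, 0001-*, 0010-*, 01-01, 010-1, 0101-*, 0110-*, 1-010*, 1-011*, 1-100*, 1-101*, 1-110*, 1-111*, 10-00*, 10-01*, 10-10*, 10-11*, 100-0*, 100-1*, 1000-*, 1001-*, 101-0*, 101-1*, 1010-*, 1011-*, 11-10*, 11-11*, 1101-*, 111-0*, 111-1*, 1110-*, 1111-*
[col 2] --010*, --011*, --100*, --101*, -0-00, -00-0, -001-*, -010-*, -101-*, -110-*, 0-01-*, 0-10-*, 1--10*, 1--11*, 1-01-*, 1-1-0*, 1-1-1*, 1-10-*, 1-11-*, 10--0*, 10--1*, 10-0-*, 10-1-*, 100--*, 101--*, 11-1-*, 111--*
[col 3] --01-, --10-, 1--1-, 1-1--, 10---
Prime implicants: --01-, --10-, -0-00, -00-0, 01-01, 010-1, 1--1-, 1-1--, 10---

NONE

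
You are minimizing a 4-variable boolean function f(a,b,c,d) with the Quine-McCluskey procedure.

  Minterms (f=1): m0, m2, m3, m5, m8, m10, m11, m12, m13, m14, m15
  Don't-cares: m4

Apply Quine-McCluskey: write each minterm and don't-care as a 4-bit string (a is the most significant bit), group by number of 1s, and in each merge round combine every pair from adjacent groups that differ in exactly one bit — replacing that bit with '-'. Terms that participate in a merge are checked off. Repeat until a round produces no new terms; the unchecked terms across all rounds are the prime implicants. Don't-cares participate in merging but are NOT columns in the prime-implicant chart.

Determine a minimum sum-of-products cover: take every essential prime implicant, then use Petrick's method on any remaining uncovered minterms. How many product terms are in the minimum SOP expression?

Round 0: 0000✓ 0010✓ 0011✓ 0100✓ 0101✓ 1000✓ 1010✓ 1011✓ 1100✓ 1101✓ 1110✓ 1111✓
Round 1: -000✓ -010✓ -011✓ -100✓ -101✓ 0-00✓ 00-0✓ 001-✓ 010-✓ 1-00✓ 1-10✓ 1-11✓ 10-0✓ 101-✓ 11-0✓ 11-1✓ 110-✓ 111-✓
Round 2: --00 -0-0 -01- -10- 1--0 1-1- 11--
PIs = {--00, -0-0, -01-, -10-, 1--0, 1-1-, 11--}
Coverage chart:
  m0: --00,-0-0
  m2: -0-0,-01-
  m3: -01- ←essential
  m5: -10- ←essential
  m8: --00,-0-0,1--0
  m10: -0-0,-01-,1--0,1-1-
  m11: -01-,1-1-
  m12: --00,-10-,1--0,11--
  m13: -10-,11--
  m14: 1--0,1-1-,11--
  m15: 1-1-,11--
Essential: -01-, -10-
Petrick residual → --00, 1-1-
Min cover (4 terms): c'd' + b'c + bc' + ac

4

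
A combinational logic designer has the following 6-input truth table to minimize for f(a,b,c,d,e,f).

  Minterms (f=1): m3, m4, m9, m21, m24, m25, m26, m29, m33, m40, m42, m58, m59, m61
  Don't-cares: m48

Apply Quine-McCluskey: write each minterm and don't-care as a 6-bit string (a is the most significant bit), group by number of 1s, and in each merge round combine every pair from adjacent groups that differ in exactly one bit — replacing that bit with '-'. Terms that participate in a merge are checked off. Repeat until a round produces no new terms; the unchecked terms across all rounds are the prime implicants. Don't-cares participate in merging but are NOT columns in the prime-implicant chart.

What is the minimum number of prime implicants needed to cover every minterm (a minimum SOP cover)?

size-2^0 implicants → 000011  000100  001001(✓)  010101(✓)  011000(✓)  011001(✓)  011010(✓)  011101(✓)  100001  101000(✓)  101010(✓)  110000  111010(✓)  111011(✓)  111101(✓)
size-2^1 implicants → -11010  -11101  0-1001  01-101  011-01  0110-0  01100-  1-1010  1010-0  11101-
Unchecked terms (primes): -11010, -11101, 0-1001, 000011, 000100, 01-101, 011-01, 0110-0, 01100-, 1-1010, 100001, 1010-0, 110000, 11101-
Minterm coverage:
  m3 ⊆ 000011 [E]
  m4 ⊆ 000100 [E]
  m9 ⊆ 0-1001 [E]
  m21 ⊆ 01-101 [E]
  m24 ⊆ 0110-0,01100-
  m25 ⊆ 0-1001,011-01,01100-
  m26 ⊆ -11010,0110-0
  m29 ⊆ -11101,01-101,011-01
  m33 ⊆ 100001 [E]
  m40 ⊆ 1010-0 [E]
  m42 ⊆ 1-1010,1010-0
  m58 ⊆ -11010,1-1010,11101-
  m59 ⊆ 11101- [E]
  m61 ⊆ -11101 [E]
E = {-11101, 0-1001, 000011, 000100, 01-101, 100001, 1010-0, 11101-}
Petrick residual → 0110-0
Cover = bcde'f + a'cd'e'f + a'b'c'd'ef + a'b'c'de'f' + a'bde'f + a'bcd'f' + ab'c'd'e'f + ab'cd'f' + abcd'e  |cover|=9

9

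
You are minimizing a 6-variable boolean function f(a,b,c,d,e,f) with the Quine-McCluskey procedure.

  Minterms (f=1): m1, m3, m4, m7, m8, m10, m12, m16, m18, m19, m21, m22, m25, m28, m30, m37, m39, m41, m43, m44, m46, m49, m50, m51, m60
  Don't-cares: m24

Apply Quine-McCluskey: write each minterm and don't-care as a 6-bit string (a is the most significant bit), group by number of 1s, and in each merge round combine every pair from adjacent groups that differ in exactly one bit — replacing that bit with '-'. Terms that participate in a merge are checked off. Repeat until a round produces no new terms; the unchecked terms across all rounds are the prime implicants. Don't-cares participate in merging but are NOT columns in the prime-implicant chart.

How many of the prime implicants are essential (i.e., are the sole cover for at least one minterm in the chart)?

11

Round 0: 000001✓ 000011✓ 000100✓ 000111✓ 001000✓ 001010✓ 001100✓ 010000✓ 010010✓ 010011✓ 010101 010110✓ 011000✓ 011001✓ 011100✓ 011110✓ 100101✓ 100111✓ 101001✓ 101011✓ 101100✓ 101110✓ 110001✓ 110010✓ 110011✓ 111100✓
Round 1: -00111 -01100✓ -10010✓ -10011✓ -11100✓ 0-0011 0-1000✓ 0-1100✓ 00-100 000-11 0000-1 001-00✓ 0010-0 01-000 01-110 010-10 0100-0 01001-✓ 011-00✓ 01100- 0111-0 1-1100✓ 1001-1 1010-1 1011-0 1100-1 11001-✓
Round 2: --1100 -1001- 0-1-00
PIs = {--1100, -00111, -1001-, 0-0011, 0-1-00, 00-100, 000-11, 0000-1, 0010-0, 01-000, 01-110, 010-10, 0100-0, 010101, 01100-, 0111-0, 1001-1, 1010-1, 1011-0, 1100-1}
Coverage chart:
  m1: 0000-1 ←essential
  m3: 0-0011,000-11,0000-1
  m4: 00-100 ←essential
  m7: -00111,000-11
  m8: 0-1-00,0010-0
  m10: 0010-0 ←essential
  m12: --1100,0-1-00,00-100
  m16: 01-000,0100-0
  m18: -1001-,010-10,0100-0
  m19: -1001-,0-0011
  m21: 010101 ←essential
  m22: 01-110,010-10
  m25: 01100- ←essential
  m28: --1100,0-1-00,0111-0
  m30: 01-110,0111-0
  m37: 1001-1 ←essential
  m39: -00111,1001-1
  m41: 1010-1 ←essential
  m43: 1010-1 ←essential
  m44: --1100,1011-0
  m46: 1011-0 ←essential
  m49: 1100-1 ←essential
  m50: -1001- ←essential
  m51: -1001-,1100-1
  m60: --1100 ←essential
Essential: --1100, -1001-, 00-100, 0000-1, 0010-0, 010101, 01100-, 1001-1, 1010-1, 1011-0, 1100-1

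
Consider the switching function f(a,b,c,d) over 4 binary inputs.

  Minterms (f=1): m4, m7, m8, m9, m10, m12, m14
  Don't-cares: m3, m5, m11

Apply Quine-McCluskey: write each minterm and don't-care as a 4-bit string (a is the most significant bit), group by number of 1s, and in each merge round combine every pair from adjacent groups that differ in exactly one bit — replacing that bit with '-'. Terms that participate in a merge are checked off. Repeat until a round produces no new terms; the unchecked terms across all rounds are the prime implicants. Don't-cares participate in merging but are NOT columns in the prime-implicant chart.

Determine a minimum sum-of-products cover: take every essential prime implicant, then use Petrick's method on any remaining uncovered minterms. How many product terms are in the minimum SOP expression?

4

Round 0: 0011✓ 0100✓ 0101✓ 0111✓ 1000✓ 1001✓ 1010✓ 1011✓ 1100✓ 1110✓
Round 1: -011 -100 0-11 01-1 010- 1-00✓ 1-10✓ 10-0✓ 10-1✓ 100-✓ 101-✓ 11-0✓
Round 2: 1--0 10--
PIs = {-011, -100, 0-11, 01-1, 010-, 1--0, 10--}
Coverage chart:
  m4: -100,010-
  m7: 0-11,01-1
  m8: 1--0,10--
  m9: 10-- ←essential
  m10: 1--0,10--
  m12: -100,1--0
  m14: 1--0 ←essential
Essential: 1--0, 10--
Petrick residual → -100, 0-11
Min cover (4 terms): bc'd' + a'cd + ad' + ab'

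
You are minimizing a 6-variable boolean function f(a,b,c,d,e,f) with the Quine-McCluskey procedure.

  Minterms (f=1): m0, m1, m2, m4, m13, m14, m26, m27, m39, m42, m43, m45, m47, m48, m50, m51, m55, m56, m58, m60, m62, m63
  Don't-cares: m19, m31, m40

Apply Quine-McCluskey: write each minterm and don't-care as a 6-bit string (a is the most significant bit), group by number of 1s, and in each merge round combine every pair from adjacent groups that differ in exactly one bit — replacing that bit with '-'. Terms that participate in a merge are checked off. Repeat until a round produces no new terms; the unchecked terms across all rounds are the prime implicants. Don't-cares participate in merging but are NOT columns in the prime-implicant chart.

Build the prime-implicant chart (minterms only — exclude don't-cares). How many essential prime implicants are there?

8

size-2^0 implicants → 000000(✓)  000001(✓)  000010(✓)  000100(✓)  001101(✓)  001110  010011(✓)  011010(✓)  011011(✓)  011111(✓)  100111(✓)  101000(✓)  101010(✓)  101011(✓)  101101(✓)  101111(✓)  110000(✓)  110010(✓)  110011(✓)  110111(✓)  111000(✓)  111010(✓)  111100(✓)  111110(✓)  111111(✓)
size-2^1 implicants → -01101  -10011  -11010  -11111  000-00  0000-0  00000-  01-011  011-11  01101-  1-0111(✓)  1-1000(✓)  1-1010(✓)  1-1111(✓)  10-111(✓)  101-11  1010-0(✓)  10101-  1011-1  11-000(✓)  11-010(✓)  11-111(✓)  110-11  1100-0(✓)  11001-  111-00(✓)  111-10(✓)  1110-0(✓)  1111-0(✓)  11111-
size-2^2 implicants → 1--111  1-10-0  11-0-0  111--0
Unchecked terms (primes): -01101, -10011, -11010, -11111, 000-00, 0000-0, 00000-, 001110, 01-011, 011-11, 01101-, 1--111, 1-10-0, 101-11, 10101-, 1011-1, 11-0-0, 110-11, 11001-, 111--0, 11111-
Minterm coverage:
  m0 ⊆ 000-00,0000-0,00000-
  m1 ⊆ 00000- [E]
  m2 ⊆ 0000-0 [E]
  m4 ⊆ 000-00 [E]
  m13 ⊆ -01101 [E]
  m14 ⊆ 001110 [E]
  m26 ⊆ -11010,01101-
  m27 ⊆ 01-011,011-11,01101-
  m39 ⊆ 1--111 [E]
  m42 ⊆ 1-10-0,10101-
  m43 ⊆ 101-11,10101-
  m45 ⊆ -01101,1011-1
  m47 ⊆ 1--111,101-11,1011-1
  m48 ⊆ 11-0-0 [E]
  m50 ⊆ 11-0-0,11001-
  m51 ⊆ -10011,110-11,11001-
  m55 ⊆ 1--111,110-11
  m56 ⊆ 1-10-0,11-0-0,111--0
  m58 ⊆ -11010,1-10-0,11-0-0,111--0
  m60 ⊆ 111--0 [E]
  m62 ⊆ 111--0,11111-
  m63 ⊆ -11111,1--111,11111-
E = {-01101, 000-00, 0000-0, 00000-, 001110, 1--111, 11-0-0, 111--0}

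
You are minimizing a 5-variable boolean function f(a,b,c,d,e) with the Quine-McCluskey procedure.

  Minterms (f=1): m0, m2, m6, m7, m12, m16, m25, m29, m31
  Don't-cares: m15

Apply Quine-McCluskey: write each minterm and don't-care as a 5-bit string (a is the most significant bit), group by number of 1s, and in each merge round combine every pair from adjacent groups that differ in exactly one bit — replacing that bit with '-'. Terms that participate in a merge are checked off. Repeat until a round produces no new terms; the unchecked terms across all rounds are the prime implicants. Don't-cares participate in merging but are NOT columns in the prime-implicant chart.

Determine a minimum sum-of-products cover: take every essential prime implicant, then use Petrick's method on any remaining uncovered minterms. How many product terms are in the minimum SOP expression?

[col 0] 00000*, 00010*, 00110*, 00111*, 01100, 01111*, 10000*, 11001*, 11101*, 11111*
[col 1] -0000, -1111, 0-111, 00-10, 000-0, 0011-, 11-01, 111-1
Prime implicants: -0000, -1111, 0-111, 00-10, 000-0, 0011-, 01100, 11-01, 111-1
PI chart (minterm → PIs covering it):
  0 | -0000,000-0
  2 | 00-10,000-0
  6 | 00-10,0011-
  7 | 0-111,0011-
  12 | 01100  (sole → essential)
  16 | -0000  (sole → essential)
  25 | 11-01  (sole → essential)
  29 | 11-01,111-1
  31 | -1111,111-1
Essential prime implicants: -0000, 01100, 11-01
Petrick residual → -1111, 0-111, 00-10
Minimum SOP uses 6 PIs: b'c'd'e' + bcde + a'cde + a'b'de' + a'bcd'e' + abd'e

6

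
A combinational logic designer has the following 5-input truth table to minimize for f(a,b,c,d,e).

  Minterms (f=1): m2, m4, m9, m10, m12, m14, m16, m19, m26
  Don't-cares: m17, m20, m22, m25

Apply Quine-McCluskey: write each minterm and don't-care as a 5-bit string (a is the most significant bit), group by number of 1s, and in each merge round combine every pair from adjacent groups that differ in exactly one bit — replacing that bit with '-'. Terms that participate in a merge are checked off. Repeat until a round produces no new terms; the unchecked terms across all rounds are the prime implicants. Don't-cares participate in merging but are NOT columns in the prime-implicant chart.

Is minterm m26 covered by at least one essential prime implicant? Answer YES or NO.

YES

Round 0: 00010✓ 00100✓ 01001✓ 01010✓ 01100✓ 01110✓ 10000✓ 10001✓ 10011✓ 10100✓ 10110✓ 11001✓ 11010✓
Round 1: -0100 -1001 -1010 0-010 0-100 01-10 011-0 1-001 10-00 100-1 1000- 101-0
PIs = {-0100, -1001, -1010, 0-010, 0-100, 01-10, 011-0, 1-001, 10-00, 100-1, 1000-, 101-0}
Coverage chart:
  m2: 0-010 ←essential
  m4: -0100,0-100
  m9: -1001 ←essential
  m10: -1010,0-010,01-10
  m12: 0-100,011-0
  m14: 01-10,011-0
  m16: 10-00,1000-
  m19: 100-1 ←essential
  m26: -1010 ←essential
Essential: -1001, -1010, 0-010, 100-1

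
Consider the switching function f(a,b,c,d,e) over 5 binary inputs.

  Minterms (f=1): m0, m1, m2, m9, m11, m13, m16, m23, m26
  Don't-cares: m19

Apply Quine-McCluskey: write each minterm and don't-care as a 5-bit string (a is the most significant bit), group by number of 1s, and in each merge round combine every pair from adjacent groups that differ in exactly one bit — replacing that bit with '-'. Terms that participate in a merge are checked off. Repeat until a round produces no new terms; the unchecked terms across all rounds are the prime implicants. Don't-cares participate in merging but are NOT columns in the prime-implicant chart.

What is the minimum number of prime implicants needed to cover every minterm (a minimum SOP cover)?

7

size-2^0 implicants → 00000(✓)  00001(✓)  00010(✓)  01001(✓)  01011(✓)  01101(✓)  10000(✓)  10011(✓)  10111(✓)  11010
size-2^1 implicants → -0000  0-001  000-0  0000-  01-01  010-1  10-11
Unchecked terms (primes): -0000, 0-001, 000-0, 0000-, 01-01, 010-1, 10-11, 11010
Minterm coverage:
  m0 ⊆ -0000,000-0,0000-
  m1 ⊆ 0-001,0000-
  m2 ⊆ 000-0 [E]
  m9 ⊆ 0-001,01-01,010-1
  m11 ⊆ 010-1 [E]
  m13 ⊆ 01-01 [E]
  m16 ⊆ -0000 [E]
  m23 ⊆ 10-11 [E]
  m26 ⊆ 11010 [E]
E = {-0000, 000-0, 01-01, 010-1, 10-11, 11010}
Petrick residual → 0-001
Cover = b'c'd'e' + a'c'd'e + a'b'c'e' + a'bd'e + a'bc'e + ab'de + abc'de'  |cover|=7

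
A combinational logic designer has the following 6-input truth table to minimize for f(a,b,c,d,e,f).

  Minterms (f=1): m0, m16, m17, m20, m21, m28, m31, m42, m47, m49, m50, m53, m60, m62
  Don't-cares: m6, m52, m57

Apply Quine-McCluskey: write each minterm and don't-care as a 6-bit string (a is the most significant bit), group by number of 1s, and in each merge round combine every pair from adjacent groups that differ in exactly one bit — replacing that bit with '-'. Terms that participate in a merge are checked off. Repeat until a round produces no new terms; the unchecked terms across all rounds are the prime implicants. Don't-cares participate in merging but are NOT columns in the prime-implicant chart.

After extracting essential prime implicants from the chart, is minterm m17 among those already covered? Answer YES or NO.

NO

Round 0: 000000✓ 000110 010000✓ 010001✓ 010100✓ 010101✓ 011100✓ 011111 101010 101111 110001✓ 110010 110100✓ 110101✓ 111001✓ 111100✓ 111110✓
Round 1: -10001✓ -10100✓ -10101✓ -11100✓ 0-0000 01-100✓ 010-00✓ 010-01✓ 01000-✓ 01010-✓ 11-001 11-100✓ 110-01✓ 11010-✓ 1111-0
Round 2: -1-100 -10-01 -1010- 010-0-
PIs = {-1-100, -10-01, -1010-, 0-0000, 000110, 010-0-, 011111, 101010, 101111, 11-001, 110010, 1111-0}
Coverage chart:
  m0: 0-0000 ←essential
  m16: 0-0000,010-0-
  m17: -10-01,010-0-
  m20: -1-100,-1010-,010-0-
  m21: -10-01,-1010-,010-0-
  m28: -1-100 ←essential
  m31: 011111 ←essential
  m42: 101010 ←essential
  m47: 101111 ←essential
  m49: -10-01,11-001
  m50: 110010 ←essential
  m53: -10-01,-1010-
  m60: -1-100,1111-0
  m62: 1111-0 ←essential
Essential: -1-100, 0-0000, 011111, 101010, 101111, 110010, 1111-0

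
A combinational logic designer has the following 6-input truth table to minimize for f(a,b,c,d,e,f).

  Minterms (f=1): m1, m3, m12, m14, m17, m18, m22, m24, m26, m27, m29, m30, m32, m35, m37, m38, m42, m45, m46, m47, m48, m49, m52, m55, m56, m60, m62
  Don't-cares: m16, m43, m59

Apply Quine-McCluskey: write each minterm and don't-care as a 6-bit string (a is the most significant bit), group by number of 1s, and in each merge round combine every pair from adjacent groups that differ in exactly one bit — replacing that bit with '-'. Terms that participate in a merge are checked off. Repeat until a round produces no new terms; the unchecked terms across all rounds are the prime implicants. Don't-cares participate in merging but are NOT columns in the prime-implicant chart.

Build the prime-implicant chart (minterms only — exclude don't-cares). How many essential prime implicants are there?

10

[col 0] 000001*, 000011*, 001100*, 001110*, 010000*, 010001*, 010010*, 010110*, 011000*, 011010*, 011011*, 011101, 011110*, 100000*, 100011*, 100101*, 100110*, 101010*, 101011*, 101101*, 101110*, 101111*, 110000*, 110001*, 110100*, 110111, 111000*, 111011*, 111100*, 111110*
[col 1] -00011, -01110*, -10000*, -10001*, -11000*, -11011, -11110*, 0-0001, 0-1110*, 0000-1, 0011-0, 01-000*, 01-010*, 01-110*, 010-10*, 0100-0*, 01000-*, 011-10*, 0110-0*, 01101-, 1-0000, 1-1011, 1-1110*, 10-011, 10-101, 10-110, 101-10*, 101-11*, 10101-*, 1011-1, 10111-*, 11-000*, 11-100*, 110-00*, 11000-*, 111-00*, 1111-0
[col 2] --1110, -1-000, -1000-, 01--10, 01-0-0, 101-1-, 11--00
Prime implicants: --1110, -00011, -1-000, -1000-, -11011, 0-0001, 0000-1, 0011-0, 01--10, 01-0-0, 01101-, 011101, 1-0000, 1-1011, 10-011, 10-101, 10-110, 101-1-, 1011-1, 11--00, 110111, 1111-0
PI chart (minterm → PIs covering it):
  1 | 0-0001,0000-1
  3 | -00011,0000-1
  12 | 0011-0  (sole → essential)
  14 | --1110,0011-0
  17 | -1000-,0-0001
  18 | 01--10,01-0-0
  22 | 01--10  (sole → essential)
  24 | -1-000,01-0-0
  26 | 01--10,01-0-0,01101-
  27 | -11011,01101-
  29 | 011101  (sole → essential)
  30 | --1110,01--10
  32 | 1-0000  (sole → essential)
  35 | -00011,10-011
  37 | 10-101  (sole → essential)
  38 | 10-110  (sole → essential)
  42 | 101-1-  (sole → essential)
  45 | 10-101,1011-1
  46 | --1110,10-110,101-1-
  47 | 101-1-,1011-1
  48 | -1-000,-1000-,1-0000,11--00
  49 | -1000-  (sole → essential)
  52 | 11--00  (sole → essential)
  55 | 110111  (sole → essential)
  56 | -1-000,11--00
  60 | 11--00,1111-0
  62 | --1110,1111-0
Essential prime implicants: -1000-, 0011-0, 01--10, 011101, 1-0000, 10-101, 10-110, 101-1-, 11--00, 110111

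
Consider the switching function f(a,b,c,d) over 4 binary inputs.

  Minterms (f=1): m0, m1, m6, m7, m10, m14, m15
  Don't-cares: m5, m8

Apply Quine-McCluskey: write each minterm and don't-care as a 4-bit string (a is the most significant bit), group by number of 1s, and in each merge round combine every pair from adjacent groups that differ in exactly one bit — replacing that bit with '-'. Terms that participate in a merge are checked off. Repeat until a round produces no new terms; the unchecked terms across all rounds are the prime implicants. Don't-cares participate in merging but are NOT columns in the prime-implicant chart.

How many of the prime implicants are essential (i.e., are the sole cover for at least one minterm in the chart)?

1

Round 0: 0000✓ 0001✓ 0101✓ 0110✓ 0111✓ 1000✓ 1010✓ 1110✓ 1111✓
Round 1: -000 -110✓ -111✓ 0-01 000- 01-1 011-✓ 1-10 10-0 111-✓
Round 2: -11-
PIs = {-000, -11-, 0-01, 000-, 01-1, 1-10, 10-0}
Coverage chart:
  m0: -000,000-
  m1: 0-01,000-
  m6: -11- ←essential
  m7: -11-,01-1
  m10: 1-10,10-0
  m14: -11-,1-10
  m15: -11- ←essential
Essential: -11-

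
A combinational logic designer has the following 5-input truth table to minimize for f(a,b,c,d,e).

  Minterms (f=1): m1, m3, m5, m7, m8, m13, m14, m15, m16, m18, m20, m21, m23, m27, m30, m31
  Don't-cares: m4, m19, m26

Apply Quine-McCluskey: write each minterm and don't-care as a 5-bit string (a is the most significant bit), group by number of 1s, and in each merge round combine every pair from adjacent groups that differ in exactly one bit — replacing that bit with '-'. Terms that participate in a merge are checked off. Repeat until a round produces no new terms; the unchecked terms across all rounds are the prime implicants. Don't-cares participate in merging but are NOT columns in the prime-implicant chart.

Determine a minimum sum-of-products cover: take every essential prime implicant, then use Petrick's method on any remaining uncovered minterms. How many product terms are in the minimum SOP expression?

Round 0: 00001✓ 00011✓ 00100✓ 00101✓ 00111✓ 01000 01101✓ 01110✓ 01111✓ 10000✓ 10010✓ 10011✓ 10100✓ 10101✓ 10111✓ 11010✓ 11011✓ 11110✓ 11111✓
Round 1: -0011✓ -0100✓ -0101✓ -0111✓ -1110✓ -1111✓ 0-101✓ 0-111✓ 00-01✓ 00-11✓ 000-1✓ 001-1✓ 0010-✓ 011-1✓ 0111-✓ 1-010✓ 1-011✓ 1-111✓ 10-00 10-11✓ 100-0 1001-✓ 101-1✓ 1010-✓ 11-10✓ 11-11✓ 1101-✓ 1111-✓
Round 2: --111 -0-11 -01-1 -010- -111- 0-1-1 00--1 1--11 1-01- 11-1-
PIs = {--111, -0-11, -01-1, -010-, -111-, 0-1-1, 00--1, 01000, 1--11, 1-01-, 10-00, 100-0, 11-1-}
Coverage chart:
  m1: 00--1 ←essential
  m3: -0-11,00--1
  m5: -01-1,-010-,0-1-1,00--1
  m7: --111,-0-11,-01-1,0-1-1,00--1
  m8: 01000 ←essential
  m13: 0-1-1 ←essential
  m14: -111- ←essential
  m15: --111,-111-,0-1-1
  m16: 10-00,100-0
  m18: 1-01-,100-0
  m20: -010-,10-00
  m21: -01-1,-010-
  m23: --111,-0-11,-01-1,1--11
  m27: 1--11,1-01-,11-1-
  m30: -111-,11-1-
  m31: --111,-111-,1--11,11-1-
Essential: -111-, 0-1-1, 00--1, 01000
Petrick residual → -01-1, 1-01-, 10-00
Min cover (7 terms): b'ce + bcd + a'ce + a'b'e + a'bc'd'e' + ac'd + ab'd'e'

7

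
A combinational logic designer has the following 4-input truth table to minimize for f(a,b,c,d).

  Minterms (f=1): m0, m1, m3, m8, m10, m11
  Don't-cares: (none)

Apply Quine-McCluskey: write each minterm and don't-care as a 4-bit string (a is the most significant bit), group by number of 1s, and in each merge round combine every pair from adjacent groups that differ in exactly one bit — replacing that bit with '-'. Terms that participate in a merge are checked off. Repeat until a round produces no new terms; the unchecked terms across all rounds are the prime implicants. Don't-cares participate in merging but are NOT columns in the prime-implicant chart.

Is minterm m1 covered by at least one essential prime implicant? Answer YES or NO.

NO

Round 0: 0000✓ 0001✓ 0011✓ 1000✓ 1010✓ 1011✓
Round 1: -000 -011 00-1 000- 10-0 101-
PIs = {-000, -011, 00-1, 000-, 10-0, 101-}
Coverage chart:
  m0: -000,000-
  m1: 00-1,000-
  m3: -011,00-1
  m8: -000,10-0
  m10: 10-0,101-
  m11: -011,101-
(no essential prime implicants)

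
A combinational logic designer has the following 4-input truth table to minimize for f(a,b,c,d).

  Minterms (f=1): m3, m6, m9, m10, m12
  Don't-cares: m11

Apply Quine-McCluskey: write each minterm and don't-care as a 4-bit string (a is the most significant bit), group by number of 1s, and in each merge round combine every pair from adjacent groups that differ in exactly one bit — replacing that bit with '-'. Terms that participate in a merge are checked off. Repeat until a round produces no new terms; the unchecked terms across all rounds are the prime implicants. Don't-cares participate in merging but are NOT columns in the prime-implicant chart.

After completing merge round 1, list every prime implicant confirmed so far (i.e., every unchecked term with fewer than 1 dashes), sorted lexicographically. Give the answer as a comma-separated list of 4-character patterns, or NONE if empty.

Round 0: 0011✓ 0110 1001✓ 1010✓ 1011✓ 1100
Round 1: -011 10-1 101-
PIs = {-011, 0110, 10-1, 101-, 1100}

0110, 1100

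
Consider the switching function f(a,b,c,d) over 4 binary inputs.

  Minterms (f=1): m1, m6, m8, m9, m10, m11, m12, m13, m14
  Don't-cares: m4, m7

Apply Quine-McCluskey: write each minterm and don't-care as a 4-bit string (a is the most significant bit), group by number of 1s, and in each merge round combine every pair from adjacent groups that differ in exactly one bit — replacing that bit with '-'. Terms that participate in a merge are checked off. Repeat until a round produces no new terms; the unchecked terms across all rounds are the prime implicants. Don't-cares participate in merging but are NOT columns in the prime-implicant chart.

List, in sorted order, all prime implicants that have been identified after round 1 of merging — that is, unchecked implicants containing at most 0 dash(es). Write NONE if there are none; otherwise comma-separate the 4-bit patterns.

size-2^0 implicants → 0001(✓)  0100(✓)  0110(✓)  0111(✓)  1000(✓)  1001(✓)  1010(✓)  1011(✓)  1100(✓)  1101(✓)  1110(✓)
size-2^1 implicants → -001  -100(✓)  -110(✓)  01-0(✓)  011-  1-00(✓)  1-01(✓)  1-10(✓)  10-0(✓)  10-1(✓)  100-(✓)  101-(✓)  11-0(✓)  110-(✓)
size-2^2 implicants → -1-0  1--0  1-0-  10--
Unchecked terms (primes): -001, -1-0, 011-, 1--0, 1-0-, 10--

NONE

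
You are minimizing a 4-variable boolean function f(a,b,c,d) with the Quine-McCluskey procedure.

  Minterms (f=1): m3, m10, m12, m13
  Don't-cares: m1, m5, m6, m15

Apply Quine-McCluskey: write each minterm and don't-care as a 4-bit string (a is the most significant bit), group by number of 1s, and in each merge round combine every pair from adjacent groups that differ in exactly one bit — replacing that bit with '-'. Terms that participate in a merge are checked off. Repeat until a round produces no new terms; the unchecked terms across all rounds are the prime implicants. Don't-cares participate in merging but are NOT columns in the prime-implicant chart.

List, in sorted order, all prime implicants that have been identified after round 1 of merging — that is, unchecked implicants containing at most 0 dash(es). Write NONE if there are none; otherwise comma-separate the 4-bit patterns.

0110, 1010

Round 0: 0001✓ 0011✓ 0101✓ 0110 1010 1100✓ 1101✓ 1111✓
Round 1: -101 0-01 00-1 11-1 110-
PIs = {-101, 0-01, 00-1, 0110, 1010, 11-1, 110-}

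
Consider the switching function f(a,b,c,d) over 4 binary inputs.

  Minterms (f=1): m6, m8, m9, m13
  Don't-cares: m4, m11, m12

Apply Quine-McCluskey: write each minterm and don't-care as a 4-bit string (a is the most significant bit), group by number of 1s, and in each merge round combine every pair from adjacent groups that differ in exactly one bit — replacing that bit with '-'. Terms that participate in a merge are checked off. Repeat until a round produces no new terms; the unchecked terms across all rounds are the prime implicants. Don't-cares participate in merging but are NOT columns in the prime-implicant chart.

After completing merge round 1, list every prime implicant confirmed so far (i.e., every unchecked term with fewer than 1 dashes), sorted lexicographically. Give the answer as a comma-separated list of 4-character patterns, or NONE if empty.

[col 0] 0100*, 0110*, 1000*, 1001*, 1011*, 1100*, 1101*
[col 1] -100, 01-0, 1-00*, 1-01*, 10-1, 100-*, 110-*
[col 2] 1-0-
Prime implicants: -100, 01-0, 1-0-, 10-1

NONE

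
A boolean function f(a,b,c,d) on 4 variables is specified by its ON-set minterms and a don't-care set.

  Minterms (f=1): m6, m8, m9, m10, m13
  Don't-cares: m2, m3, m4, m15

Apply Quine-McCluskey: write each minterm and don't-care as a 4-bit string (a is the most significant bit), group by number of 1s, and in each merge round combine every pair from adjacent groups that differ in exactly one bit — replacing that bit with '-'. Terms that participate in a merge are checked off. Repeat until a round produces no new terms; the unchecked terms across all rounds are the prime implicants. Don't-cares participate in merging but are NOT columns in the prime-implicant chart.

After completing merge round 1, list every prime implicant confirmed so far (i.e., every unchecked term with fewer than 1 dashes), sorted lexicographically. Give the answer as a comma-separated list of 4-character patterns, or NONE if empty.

size-2^0 implicants → 0010(✓)  0011(✓)  0100(✓)  0110(✓)  1000(✓)  1001(✓)  1010(✓)  1101(✓)  1111(✓)
size-2^1 implicants → -010  0-10  001-  01-0  1-01  10-0  100-  11-1
Unchecked terms (primes): -010, 0-10, 001-, 01-0, 1-01, 10-0, 100-, 11-1

NONE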